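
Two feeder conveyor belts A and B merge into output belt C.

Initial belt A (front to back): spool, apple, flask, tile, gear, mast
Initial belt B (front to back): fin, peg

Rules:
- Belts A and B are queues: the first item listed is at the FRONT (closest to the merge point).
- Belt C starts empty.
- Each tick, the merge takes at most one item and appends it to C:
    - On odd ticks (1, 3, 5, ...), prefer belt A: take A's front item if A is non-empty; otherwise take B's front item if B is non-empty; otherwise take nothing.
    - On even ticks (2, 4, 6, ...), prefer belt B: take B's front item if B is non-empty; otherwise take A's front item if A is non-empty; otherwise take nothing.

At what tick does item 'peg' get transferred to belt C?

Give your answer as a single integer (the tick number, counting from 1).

Tick 1: prefer A, take spool from A; A=[apple,flask,tile,gear,mast] B=[fin,peg] C=[spool]
Tick 2: prefer B, take fin from B; A=[apple,flask,tile,gear,mast] B=[peg] C=[spool,fin]
Tick 3: prefer A, take apple from A; A=[flask,tile,gear,mast] B=[peg] C=[spool,fin,apple]
Tick 4: prefer B, take peg from B; A=[flask,tile,gear,mast] B=[-] C=[spool,fin,apple,peg]

Answer: 4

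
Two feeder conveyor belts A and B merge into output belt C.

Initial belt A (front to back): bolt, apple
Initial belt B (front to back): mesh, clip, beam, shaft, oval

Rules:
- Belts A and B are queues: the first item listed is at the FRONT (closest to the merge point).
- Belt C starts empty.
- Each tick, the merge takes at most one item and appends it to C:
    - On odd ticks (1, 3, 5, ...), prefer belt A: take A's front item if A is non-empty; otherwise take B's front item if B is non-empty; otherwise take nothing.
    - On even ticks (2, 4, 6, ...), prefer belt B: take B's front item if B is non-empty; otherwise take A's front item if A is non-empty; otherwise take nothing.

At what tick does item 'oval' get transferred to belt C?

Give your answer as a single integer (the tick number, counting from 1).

Answer: 7

Derivation:
Tick 1: prefer A, take bolt from A; A=[apple] B=[mesh,clip,beam,shaft,oval] C=[bolt]
Tick 2: prefer B, take mesh from B; A=[apple] B=[clip,beam,shaft,oval] C=[bolt,mesh]
Tick 3: prefer A, take apple from A; A=[-] B=[clip,beam,shaft,oval] C=[bolt,mesh,apple]
Tick 4: prefer B, take clip from B; A=[-] B=[beam,shaft,oval] C=[bolt,mesh,apple,clip]
Tick 5: prefer A, take beam from B; A=[-] B=[shaft,oval] C=[bolt,mesh,apple,clip,beam]
Tick 6: prefer B, take shaft from B; A=[-] B=[oval] C=[bolt,mesh,apple,clip,beam,shaft]
Tick 7: prefer A, take oval from B; A=[-] B=[-] C=[bolt,mesh,apple,clip,beam,shaft,oval]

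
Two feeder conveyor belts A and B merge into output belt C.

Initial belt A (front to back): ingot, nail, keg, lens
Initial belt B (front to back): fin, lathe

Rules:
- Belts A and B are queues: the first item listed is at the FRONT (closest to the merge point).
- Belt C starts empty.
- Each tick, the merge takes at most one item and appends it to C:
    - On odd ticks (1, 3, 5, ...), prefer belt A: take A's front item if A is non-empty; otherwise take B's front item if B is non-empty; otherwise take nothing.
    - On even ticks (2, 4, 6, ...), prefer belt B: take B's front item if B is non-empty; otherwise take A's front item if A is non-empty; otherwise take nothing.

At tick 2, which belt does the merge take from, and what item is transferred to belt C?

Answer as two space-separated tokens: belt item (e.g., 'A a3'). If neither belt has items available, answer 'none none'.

Tick 1: prefer A, take ingot from A; A=[nail,keg,lens] B=[fin,lathe] C=[ingot]
Tick 2: prefer B, take fin from B; A=[nail,keg,lens] B=[lathe] C=[ingot,fin]

Answer: B fin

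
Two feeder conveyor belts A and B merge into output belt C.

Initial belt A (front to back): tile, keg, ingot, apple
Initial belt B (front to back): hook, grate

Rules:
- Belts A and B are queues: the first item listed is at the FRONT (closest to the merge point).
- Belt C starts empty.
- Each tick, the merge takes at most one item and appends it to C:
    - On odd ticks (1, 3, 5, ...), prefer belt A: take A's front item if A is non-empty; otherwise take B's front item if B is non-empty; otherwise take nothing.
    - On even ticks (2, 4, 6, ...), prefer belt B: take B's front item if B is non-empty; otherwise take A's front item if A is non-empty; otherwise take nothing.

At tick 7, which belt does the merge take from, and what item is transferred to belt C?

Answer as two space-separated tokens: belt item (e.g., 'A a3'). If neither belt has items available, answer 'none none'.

Answer: none none

Derivation:
Tick 1: prefer A, take tile from A; A=[keg,ingot,apple] B=[hook,grate] C=[tile]
Tick 2: prefer B, take hook from B; A=[keg,ingot,apple] B=[grate] C=[tile,hook]
Tick 3: prefer A, take keg from A; A=[ingot,apple] B=[grate] C=[tile,hook,keg]
Tick 4: prefer B, take grate from B; A=[ingot,apple] B=[-] C=[tile,hook,keg,grate]
Tick 5: prefer A, take ingot from A; A=[apple] B=[-] C=[tile,hook,keg,grate,ingot]
Tick 6: prefer B, take apple from A; A=[-] B=[-] C=[tile,hook,keg,grate,ingot,apple]
Tick 7: prefer A, both empty, nothing taken; A=[-] B=[-] C=[tile,hook,keg,grate,ingot,apple]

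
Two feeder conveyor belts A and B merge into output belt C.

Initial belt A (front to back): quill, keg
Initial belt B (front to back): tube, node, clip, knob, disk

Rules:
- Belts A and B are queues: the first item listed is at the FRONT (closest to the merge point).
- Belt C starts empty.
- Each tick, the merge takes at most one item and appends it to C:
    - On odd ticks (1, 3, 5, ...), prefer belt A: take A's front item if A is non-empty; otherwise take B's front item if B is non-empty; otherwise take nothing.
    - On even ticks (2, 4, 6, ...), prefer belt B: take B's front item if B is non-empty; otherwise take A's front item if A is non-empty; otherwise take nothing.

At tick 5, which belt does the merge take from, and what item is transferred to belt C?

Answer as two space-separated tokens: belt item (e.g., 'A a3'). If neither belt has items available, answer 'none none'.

Tick 1: prefer A, take quill from A; A=[keg] B=[tube,node,clip,knob,disk] C=[quill]
Tick 2: prefer B, take tube from B; A=[keg] B=[node,clip,knob,disk] C=[quill,tube]
Tick 3: prefer A, take keg from A; A=[-] B=[node,clip,knob,disk] C=[quill,tube,keg]
Tick 4: prefer B, take node from B; A=[-] B=[clip,knob,disk] C=[quill,tube,keg,node]
Tick 5: prefer A, take clip from B; A=[-] B=[knob,disk] C=[quill,tube,keg,node,clip]

Answer: B clip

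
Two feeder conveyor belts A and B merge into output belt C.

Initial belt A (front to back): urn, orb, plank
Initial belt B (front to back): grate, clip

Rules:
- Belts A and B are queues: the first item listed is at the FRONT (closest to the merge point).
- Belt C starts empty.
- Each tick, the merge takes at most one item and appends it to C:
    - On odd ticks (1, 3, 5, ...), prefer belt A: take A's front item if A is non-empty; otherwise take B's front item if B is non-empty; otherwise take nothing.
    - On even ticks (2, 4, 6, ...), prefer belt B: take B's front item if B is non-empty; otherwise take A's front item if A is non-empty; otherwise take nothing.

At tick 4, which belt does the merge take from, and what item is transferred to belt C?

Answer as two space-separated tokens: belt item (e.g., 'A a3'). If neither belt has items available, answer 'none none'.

Tick 1: prefer A, take urn from A; A=[orb,plank] B=[grate,clip] C=[urn]
Tick 2: prefer B, take grate from B; A=[orb,plank] B=[clip] C=[urn,grate]
Tick 3: prefer A, take orb from A; A=[plank] B=[clip] C=[urn,grate,orb]
Tick 4: prefer B, take clip from B; A=[plank] B=[-] C=[urn,grate,orb,clip]

Answer: B clip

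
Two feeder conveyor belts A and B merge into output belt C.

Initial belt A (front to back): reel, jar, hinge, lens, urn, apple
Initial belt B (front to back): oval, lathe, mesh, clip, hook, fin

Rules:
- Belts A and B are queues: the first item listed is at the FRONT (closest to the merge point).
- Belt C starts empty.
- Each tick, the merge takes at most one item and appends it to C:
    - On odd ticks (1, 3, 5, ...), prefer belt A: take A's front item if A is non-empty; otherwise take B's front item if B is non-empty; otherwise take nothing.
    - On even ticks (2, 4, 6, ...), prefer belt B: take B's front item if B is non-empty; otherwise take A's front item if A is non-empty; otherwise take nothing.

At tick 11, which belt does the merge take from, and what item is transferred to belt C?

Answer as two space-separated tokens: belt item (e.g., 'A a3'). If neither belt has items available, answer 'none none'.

Tick 1: prefer A, take reel from A; A=[jar,hinge,lens,urn,apple] B=[oval,lathe,mesh,clip,hook,fin] C=[reel]
Tick 2: prefer B, take oval from B; A=[jar,hinge,lens,urn,apple] B=[lathe,mesh,clip,hook,fin] C=[reel,oval]
Tick 3: prefer A, take jar from A; A=[hinge,lens,urn,apple] B=[lathe,mesh,clip,hook,fin] C=[reel,oval,jar]
Tick 4: prefer B, take lathe from B; A=[hinge,lens,urn,apple] B=[mesh,clip,hook,fin] C=[reel,oval,jar,lathe]
Tick 5: prefer A, take hinge from A; A=[lens,urn,apple] B=[mesh,clip,hook,fin] C=[reel,oval,jar,lathe,hinge]
Tick 6: prefer B, take mesh from B; A=[lens,urn,apple] B=[clip,hook,fin] C=[reel,oval,jar,lathe,hinge,mesh]
Tick 7: prefer A, take lens from A; A=[urn,apple] B=[clip,hook,fin] C=[reel,oval,jar,lathe,hinge,mesh,lens]
Tick 8: prefer B, take clip from B; A=[urn,apple] B=[hook,fin] C=[reel,oval,jar,lathe,hinge,mesh,lens,clip]
Tick 9: prefer A, take urn from A; A=[apple] B=[hook,fin] C=[reel,oval,jar,lathe,hinge,mesh,lens,clip,urn]
Tick 10: prefer B, take hook from B; A=[apple] B=[fin] C=[reel,oval,jar,lathe,hinge,mesh,lens,clip,urn,hook]
Tick 11: prefer A, take apple from A; A=[-] B=[fin] C=[reel,oval,jar,lathe,hinge,mesh,lens,clip,urn,hook,apple]

Answer: A apple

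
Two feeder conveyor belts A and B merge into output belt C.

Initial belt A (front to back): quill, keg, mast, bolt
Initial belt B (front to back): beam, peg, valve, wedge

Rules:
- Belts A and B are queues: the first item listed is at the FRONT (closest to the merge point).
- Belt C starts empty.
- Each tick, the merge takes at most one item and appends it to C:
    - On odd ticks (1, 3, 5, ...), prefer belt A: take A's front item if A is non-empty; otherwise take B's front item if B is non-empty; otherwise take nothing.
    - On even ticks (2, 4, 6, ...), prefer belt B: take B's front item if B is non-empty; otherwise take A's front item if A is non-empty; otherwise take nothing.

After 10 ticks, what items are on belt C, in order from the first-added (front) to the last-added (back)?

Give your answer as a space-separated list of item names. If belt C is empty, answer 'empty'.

Tick 1: prefer A, take quill from A; A=[keg,mast,bolt] B=[beam,peg,valve,wedge] C=[quill]
Tick 2: prefer B, take beam from B; A=[keg,mast,bolt] B=[peg,valve,wedge] C=[quill,beam]
Tick 3: prefer A, take keg from A; A=[mast,bolt] B=[peg,valve,wedge] C=[quill,beam,keg]
Tick 4: prefer B, take peg from B; A=[mast,bolt] B=[valve,wedge] C=[quill,beam,keg,peg]
Tick 5: prefer A, take mast from A; A=[bolt] B=[valve,wedge] C=[quill,beam,keg,peg,mast]
Tick 6: prefer B, take valve from B; A=[bolt] B=[wedge] C=[quill,beam,keg,peg,mast,valve]
Tick 7: prefer A, take bolt from A; A=[-] B=[wedge] C=[quill,beam,keg,peg,mast,valve,bolt]
Tick 8: prefer B, take wedge from B; A=[-] B=[-] C=[quill,beam,keg,peg,mast,valve,bolt,wedge]
Tick 9: prefer A, both empty, nothing taken; A=[-] B=[-] C=[quill,beam,keg,peg,mast,valve,bolt,wedge]
Tick 10: prefer B, both empty, nothing taken; A=[-] B=[-] C=[quill,beam,keg,peg,mast,valve,bolt,wedge]

Answer: quill beam keg peg mast valve bolt wedge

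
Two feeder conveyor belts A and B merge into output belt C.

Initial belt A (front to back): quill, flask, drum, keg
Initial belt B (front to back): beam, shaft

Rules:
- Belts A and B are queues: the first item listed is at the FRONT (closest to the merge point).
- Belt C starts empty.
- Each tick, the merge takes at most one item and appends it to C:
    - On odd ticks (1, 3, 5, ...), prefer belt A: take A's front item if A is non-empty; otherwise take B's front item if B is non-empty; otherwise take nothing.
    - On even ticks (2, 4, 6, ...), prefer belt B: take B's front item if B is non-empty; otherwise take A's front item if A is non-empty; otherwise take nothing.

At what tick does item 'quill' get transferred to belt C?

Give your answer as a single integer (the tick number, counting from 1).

Tick 1: prefer A, take quill from A; A=[flask,drum,keg] B=[beam,shaft] C=[quill]

Answer: 1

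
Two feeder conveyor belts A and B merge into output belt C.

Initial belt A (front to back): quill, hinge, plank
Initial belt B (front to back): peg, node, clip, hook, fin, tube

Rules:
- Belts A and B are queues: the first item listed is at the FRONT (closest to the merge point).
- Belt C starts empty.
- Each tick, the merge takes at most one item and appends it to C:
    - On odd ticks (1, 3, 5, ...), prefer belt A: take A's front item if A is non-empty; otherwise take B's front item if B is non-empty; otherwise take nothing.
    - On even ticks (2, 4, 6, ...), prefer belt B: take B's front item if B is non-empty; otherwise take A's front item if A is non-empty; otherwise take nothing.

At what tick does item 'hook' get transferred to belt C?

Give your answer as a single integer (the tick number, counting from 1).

Tick 1: prefer A, take quill from A; A=[hinge,plank] B=[peg,node,clip,hook,fin,tube] C=[quill]
Tick 2: prefer B, take peg from B; A=[hinge,plank] B=[node,clip,hook,fin,tube] C=[quill,peg]
Tick 3: prefer A, take hinge from A; A=[plank] B=[node,clip,hook,fin,tube] C=[quill,peg,hinge]
Tick 4: prefer B, take node from B; A=[plank] B=[clip,hook,fin,tube] C=[quill,peg,hinge,node]
Tick 5: prefer A, take plank from A; A=[-] B=[clip,hook,fin,tube] C=[quill,peg,hinge,node,plank]
Tick 6: prefer B, take clip from B; A=[-] B=[hook,fin,tube] C=[quill,peg,hinge,node,plank,clip]
Tick 7: prefer A, take hook from B; A=[-] B=[fin,tube] C=[quill,peg,hinge,node,plank,clip,hook]

Answer: 7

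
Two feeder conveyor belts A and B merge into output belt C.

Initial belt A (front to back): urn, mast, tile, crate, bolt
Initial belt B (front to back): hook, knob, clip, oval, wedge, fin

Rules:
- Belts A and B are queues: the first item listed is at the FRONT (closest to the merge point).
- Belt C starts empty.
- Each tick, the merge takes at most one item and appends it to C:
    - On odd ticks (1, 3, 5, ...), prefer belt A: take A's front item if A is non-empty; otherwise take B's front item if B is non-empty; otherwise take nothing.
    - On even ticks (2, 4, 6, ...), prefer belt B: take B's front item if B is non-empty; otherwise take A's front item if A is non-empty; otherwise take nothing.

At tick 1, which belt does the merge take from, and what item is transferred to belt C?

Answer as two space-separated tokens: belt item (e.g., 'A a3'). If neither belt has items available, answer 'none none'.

Answer: A urn

Derivation:
Tick 1: prefer A, take urn from A; A=[mast,tile,crate,bolt] B=[hook,knob,clip,oval,wedge,fin] C=[urn]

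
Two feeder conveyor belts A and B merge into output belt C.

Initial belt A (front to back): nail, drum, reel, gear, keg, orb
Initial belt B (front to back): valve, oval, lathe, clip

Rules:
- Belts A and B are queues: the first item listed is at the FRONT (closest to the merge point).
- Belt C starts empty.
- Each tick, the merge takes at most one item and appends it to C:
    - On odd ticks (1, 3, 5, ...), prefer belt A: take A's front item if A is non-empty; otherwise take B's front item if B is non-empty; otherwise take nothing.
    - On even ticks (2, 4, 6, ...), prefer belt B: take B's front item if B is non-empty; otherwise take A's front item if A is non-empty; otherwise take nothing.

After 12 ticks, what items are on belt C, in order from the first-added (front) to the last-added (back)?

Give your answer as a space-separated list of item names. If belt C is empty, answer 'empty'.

Tick 1: prefer A, take nail from A; A=[drum,reel,gear,keg,orb] B=[valve,oval,lathe,clip] C=[nail]
Tick 2: prefer B, take valve from B; A=[drum,reel,gear,keg,orb] B=[oval,lathe,clip] C=[nail,valve]
Tick 3: prefer A, take drum from A; A=[reel,gear,keg,orb] B=[oval,lathe,clip] C=[nail,valve,drum]
Tick 4: prefer B, take oval from B; A=[reel,gear,keg,orb] B=[lathe,clip] C=[nail,valve,drum,oval]
Tick 5: prefer A, take reel from A; A=[gear,keg,orb] B=[lathe,clip] C=[nail,valve,drum,oval,reel]
Tick 6: prefer B, take lathe from B; A=[gear,keg,orb] B=[clip] C=[nail,valve,drum,oval,reel,lathe]
Tick 7: prefer A, take gear from A; A=[keg,orb] B=[clip] C=[nail,valve,drum,oval,reel,lathe,gear]
Tick 8: prefer B, take clip from B; A=[keg,orb] B=[-] C=[nail,valve,drum,oval,reel,lathe,gear,clip]
Tick 9: prefer A, take keg from A; A=[orb] B=[-] C=[nail,valve,drum,oval,reel,lathe,gear,clip,keg]
Tick 10: prefer B, take orb from A; A=[-] B=[-] C=[nail,valve,drum,oval,reel,lathe,gear,clip,keg,orb]
Tick 11: prefer A, both empty, nothing taken; A=[-] B=[-] C=[nail,valve,drum,oval,reel,lathe,gear,clip,keg,orb]
Tick 12: prefer B, both empty, nothing taken; A=[-] B=[-] C=[nail,valve,drum,oval,reel,lathe,gear,clip,keg,orb]

Answer: nail valve drum oval reel lathe gear clip keg orb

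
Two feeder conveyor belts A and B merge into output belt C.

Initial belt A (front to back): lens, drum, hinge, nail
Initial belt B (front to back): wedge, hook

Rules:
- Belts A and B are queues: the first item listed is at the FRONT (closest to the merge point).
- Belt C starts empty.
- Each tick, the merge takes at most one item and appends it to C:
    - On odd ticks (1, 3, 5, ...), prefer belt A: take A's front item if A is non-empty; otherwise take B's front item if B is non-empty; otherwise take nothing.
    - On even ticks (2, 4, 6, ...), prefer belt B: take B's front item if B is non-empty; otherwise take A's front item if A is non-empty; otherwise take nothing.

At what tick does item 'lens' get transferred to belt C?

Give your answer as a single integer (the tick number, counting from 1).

Answer: 1

Derivation:
Tick 1: prefer A, take lens from A; A=[drum,hinge,nail] B=[wedge,hook] C=[lens]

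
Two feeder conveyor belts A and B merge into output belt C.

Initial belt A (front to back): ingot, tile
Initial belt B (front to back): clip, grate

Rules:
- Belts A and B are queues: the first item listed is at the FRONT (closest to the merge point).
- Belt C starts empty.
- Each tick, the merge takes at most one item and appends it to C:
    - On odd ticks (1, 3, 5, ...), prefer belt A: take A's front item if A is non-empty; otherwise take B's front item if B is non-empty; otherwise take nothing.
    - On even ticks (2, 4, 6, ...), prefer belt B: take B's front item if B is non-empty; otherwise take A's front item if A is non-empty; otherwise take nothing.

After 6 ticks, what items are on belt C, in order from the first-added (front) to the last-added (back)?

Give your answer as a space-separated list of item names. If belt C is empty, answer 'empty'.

Tick 1: prefer A, take ingot from A; A=[tile] B=[clip,grate] C=[ingot]
Tick 2: prefer B, take clip from B; A=[tile] B=[grate] C=[ingot,clip]
Tick 3: prefer A, take tile from A; A=[-] B=[grate] C=[ingot,clip,tile]
Tick 4: prefer B, take grate from B; A=[-] B=[-] C=[ingot,clip,tile,grate]
Tick 5: prefer A, both empty, nothing taken; A=[-] B=[-] C=[ingot,clip,tile,grate]
Tick 6: prefer B, both empty, nothing taken; A=[-] B=[-] C=[ingot,clip,tile,grate]

Answer: ingot clip tile grate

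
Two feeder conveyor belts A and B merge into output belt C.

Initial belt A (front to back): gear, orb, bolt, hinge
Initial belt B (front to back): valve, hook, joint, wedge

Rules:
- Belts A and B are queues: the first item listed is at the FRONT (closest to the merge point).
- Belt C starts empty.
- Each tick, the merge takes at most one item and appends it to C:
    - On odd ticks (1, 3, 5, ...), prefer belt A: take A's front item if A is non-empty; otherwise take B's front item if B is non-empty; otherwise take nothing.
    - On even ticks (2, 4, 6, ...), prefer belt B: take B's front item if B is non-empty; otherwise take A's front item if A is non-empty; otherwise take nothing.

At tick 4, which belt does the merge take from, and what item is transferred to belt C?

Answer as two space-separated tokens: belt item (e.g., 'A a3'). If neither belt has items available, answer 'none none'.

Tick 1: prefer A, take gear from A; A=[orb,bolt,hinge] B=[valve,hook,joint,wedge] C=[gear]
Tick 2: prefer B, take valve from B; A=[orb,bolt,hinge] B=[hook,joint,wedge] C=[gear,valve]
Tick 3: prefer A, take orb from A; A=[bolt,hinge] B=[hook,joint,wedge] C=[gear,valve,orb]
Tick 4: prefer B, take hook from B; A=[bolt,hinge] B=[joint,wedge] C=[gear,valve,orb,hook]

Answer: B hook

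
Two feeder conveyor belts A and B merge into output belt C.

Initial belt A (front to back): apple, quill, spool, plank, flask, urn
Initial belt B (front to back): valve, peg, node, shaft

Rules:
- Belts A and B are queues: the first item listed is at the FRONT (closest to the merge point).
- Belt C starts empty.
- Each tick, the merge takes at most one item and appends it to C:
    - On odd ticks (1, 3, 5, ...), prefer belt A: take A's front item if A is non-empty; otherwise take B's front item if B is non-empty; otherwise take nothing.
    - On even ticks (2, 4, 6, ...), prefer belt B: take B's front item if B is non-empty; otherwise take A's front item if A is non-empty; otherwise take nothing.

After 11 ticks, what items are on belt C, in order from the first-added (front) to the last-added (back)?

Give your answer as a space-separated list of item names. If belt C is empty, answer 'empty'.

Tick 1: prefer A, take apple from A; A=[quill,spool,plank,flask,urn] B=[valve,peg,node,shaft] C=[apple]
Tick 2: prefer B, take valve from B; A=[quill,spool,plank,flask,urn] B=[peg,node,shaft] C=[apple,valve]
Tick 3: prefer A, take quill from A; A=[spool,plank,flask,urn] B=[peg,node,shaft] C=[apple,valve,quill]
Tick 4: prefer B, take peg from B; A=[spool,plank,flask,urn] B=[node,shaft] C=[apple,valve,quill,peg]
Tick 5: prefer A, take spool from A; A=[plank,flask,urn] B=[node,shaft] C=[apple,valve,quill,peg,spool]
Tick 6: prefer B, take node from B; A=[plank,flask,urn] B=[shaft] C=[apple,valve,quill,peg,spool,node]
Tick 7: prefer A, take plank from A; A=[flask,urn] B=[shaft] C=[apple,valve,quill,peg,spool,node,plank]
Tick 8: prefer B, take shaft from B; A=[flask,urn] B=[-] C=[apple,valve,quill,peg,spool,node,plank,shaft]
Tick 9: prefer A, take flask from A; A=[urn] B=[-] C=[apple,valve,quill,peg,spool,node,plank,shaft,flask]
Tick 10: prefer B, take urn from A; A=[-] B=[-] C=[apple,valve,quill,peg,spool,node,plank,shaft,flask,urn]
Tick 11: prefer A, both empty, nothing taken; A=[-] B=[-] C=[apple,valve,quill,peg,spool,node,plank,shaft,flask,urn]

Answer: apple valve quill peg spool node plank shaft flask urn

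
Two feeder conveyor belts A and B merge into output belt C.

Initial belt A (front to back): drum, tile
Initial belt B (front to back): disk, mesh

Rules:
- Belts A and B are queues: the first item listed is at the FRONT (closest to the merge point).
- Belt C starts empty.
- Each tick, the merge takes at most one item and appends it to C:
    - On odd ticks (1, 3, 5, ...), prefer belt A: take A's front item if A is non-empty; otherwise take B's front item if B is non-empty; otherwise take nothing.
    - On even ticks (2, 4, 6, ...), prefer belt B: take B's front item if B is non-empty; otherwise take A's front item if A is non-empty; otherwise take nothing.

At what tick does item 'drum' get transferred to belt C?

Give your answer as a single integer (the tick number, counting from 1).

Tick 1: prefer A, take drum from A; A=[tile] B=[disk,mesh] C=[drum]

Answer: 1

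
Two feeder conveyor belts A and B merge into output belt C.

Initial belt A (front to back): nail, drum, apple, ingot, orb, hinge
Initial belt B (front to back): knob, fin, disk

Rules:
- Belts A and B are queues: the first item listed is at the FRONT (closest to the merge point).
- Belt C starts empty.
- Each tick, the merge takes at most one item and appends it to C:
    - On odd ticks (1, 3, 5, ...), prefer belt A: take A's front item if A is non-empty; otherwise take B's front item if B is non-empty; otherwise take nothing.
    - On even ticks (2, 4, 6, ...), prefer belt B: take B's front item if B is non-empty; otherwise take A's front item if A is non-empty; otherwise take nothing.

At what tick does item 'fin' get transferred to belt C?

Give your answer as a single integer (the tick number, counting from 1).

Tick 1: prefer A, take nail from A; A=[drum,apple,ingot,orb,hinge] B=[knob,fin,disk] C=[nail]
Tick 2: prefer B, take knob from B; A=[drum,apple,ingot,orb,hinge] B=[fin,disk] C=[nail,knob]
Tick 3: prefer A, take drum from A; A=[apple,ingot,orb,hinge] B=[fin,disk] C=[nail,knob,drum]
Tick 4: prefer B, take fin from B; A=[apple,ingot,orb,hinge] B=[disk] C=[nail,knob,drum,fin]

Answer: 4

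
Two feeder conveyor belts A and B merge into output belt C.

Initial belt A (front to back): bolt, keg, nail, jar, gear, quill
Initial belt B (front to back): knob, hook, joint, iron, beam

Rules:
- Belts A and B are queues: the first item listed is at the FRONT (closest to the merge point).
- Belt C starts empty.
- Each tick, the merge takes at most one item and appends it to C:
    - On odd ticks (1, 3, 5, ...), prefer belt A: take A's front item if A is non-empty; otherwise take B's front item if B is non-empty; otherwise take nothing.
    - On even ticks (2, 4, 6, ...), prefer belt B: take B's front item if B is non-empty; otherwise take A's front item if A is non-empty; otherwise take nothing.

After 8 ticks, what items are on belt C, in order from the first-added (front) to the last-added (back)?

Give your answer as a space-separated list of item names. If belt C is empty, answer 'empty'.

Tick 1: prefer A, take bolt from A; A=[keg,nail,jar,gear,quill] B=[knob,hook,joint,iron,beam] C=[bolt]
Tick 2: prefer B, take knob from B; A=[keg,nail,jar,gear,quill] B=[hook,joint,iron,beam] C=[bolt,knob]
Tick 3: prefer A, take keg from A; A=[nail,jar,gear,quill] B=[hook,joint,iron,beam] C=[bolt,knob,keg]
Tick 4: prefer B, take hook from B; A=[nail,jar,gear,quill] B=[joint,iron,beam] C=[bolt,knob,keg,hook]
Tick 5: prefer A, take nail from A; A=[jar,gear,quill] B=[joint,iron,beam] C=[bolt,knob,keg,hook,nail]
Tick 6: prefer B, take joint from B; A=[jar,gear,quill] B=[iron,beam] C=[bolt,knob,keg,hook,nail,joint]
Tick 7: prefer A, take jar from A; A=[gear,quill] B=[iron,beam] C=[bolt,knob,keg,hook,nail,joint,jar]
Tick 8: prefer B, take iron from B; A=[gear,quill] B=[beam] C=[bolt,knob,keg,hook,nail,joint,jar,iron]

Answer: bolt knob keg hook nail joint jar iron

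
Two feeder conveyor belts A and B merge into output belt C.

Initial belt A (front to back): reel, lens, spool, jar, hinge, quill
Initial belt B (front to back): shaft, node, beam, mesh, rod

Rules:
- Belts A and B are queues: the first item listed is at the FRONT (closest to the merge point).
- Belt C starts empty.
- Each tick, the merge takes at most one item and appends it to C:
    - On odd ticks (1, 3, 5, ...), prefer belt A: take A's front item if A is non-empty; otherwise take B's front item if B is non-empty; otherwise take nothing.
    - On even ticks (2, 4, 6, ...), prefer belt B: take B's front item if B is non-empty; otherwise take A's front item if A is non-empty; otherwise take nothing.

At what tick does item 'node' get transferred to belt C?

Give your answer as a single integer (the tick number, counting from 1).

Answer: 4

Derivation:
Tick 1: prefer A, take reel from A; A=[lens,spool,jar,hinge,quill] B=[shaft,node,beam,mesh,rod] C=[reel]
Tick 2: prefer B, take shaft from B; A=[lens,spool,jar,hinge,quill] B=[node,beam,mesh,rod] C=[reel,shaft]
Tick 3: prefer A, take lens from A; A=[spool,jar,hinge,quill] B=[node,beam,mesh,rod] C=[reel,shaft,lens]
Tick 4: prefer B, take node from B; A=[spool,jar,hinge,quill] B=[beam,mesh,rod] C=[reel,shaft,lens,node]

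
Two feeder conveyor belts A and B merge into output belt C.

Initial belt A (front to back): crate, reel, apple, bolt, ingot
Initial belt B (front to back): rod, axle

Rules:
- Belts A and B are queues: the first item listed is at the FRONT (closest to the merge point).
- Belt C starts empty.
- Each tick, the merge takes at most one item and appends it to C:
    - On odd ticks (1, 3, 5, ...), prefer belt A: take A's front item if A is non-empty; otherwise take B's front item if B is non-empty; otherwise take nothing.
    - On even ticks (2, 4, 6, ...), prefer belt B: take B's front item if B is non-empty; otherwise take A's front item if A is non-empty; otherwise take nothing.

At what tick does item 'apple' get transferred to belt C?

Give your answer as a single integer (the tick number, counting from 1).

Tick 1: prefer A, take crate from A; A=[reel,apple,bolt,ingot] B=[rod,axle] C=[crate]
Tick 2: prefer B, take rod from B; A=[reel,apple,bolt,ingot] B=[axle] C=[crate,rod]
Tick 3: prefer A, take reel from A; A=[apple,bolt,ingot] B=[axle] C=[crate,rod,reel]
Tick 4: prefer B, take axle from B; A=[apple,bolt,ingot] B=[-] C=[crate,rod,reel,axle]
Tick 5: prefer A, take apple from A; A=[bolt,ingot] B=[-] C=[crate,rod,reel,axle,apple]

Answer: 5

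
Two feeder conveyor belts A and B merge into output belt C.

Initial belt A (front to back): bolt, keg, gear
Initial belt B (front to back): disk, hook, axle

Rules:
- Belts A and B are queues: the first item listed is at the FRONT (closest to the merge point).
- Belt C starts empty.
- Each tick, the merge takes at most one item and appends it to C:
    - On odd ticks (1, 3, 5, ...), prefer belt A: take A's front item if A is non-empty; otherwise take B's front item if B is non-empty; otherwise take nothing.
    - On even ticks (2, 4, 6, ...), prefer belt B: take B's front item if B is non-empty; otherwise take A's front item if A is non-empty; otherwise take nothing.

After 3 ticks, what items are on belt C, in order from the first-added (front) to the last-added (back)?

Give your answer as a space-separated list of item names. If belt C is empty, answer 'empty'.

Tick 1: prefer A, take bolt from A; A=[keg,gear] B=[disk,hook,axle] C=[bolt]
Tick 2: prefer B, take disk from B; A=[keg,gear] B=[hook,axle] C=[bolt,disk]
Tick 3: prefer A, take keg from A; A=[gear] B=[hook,axle] C=[bolt,disk,keg]

Answer: bolt disk keg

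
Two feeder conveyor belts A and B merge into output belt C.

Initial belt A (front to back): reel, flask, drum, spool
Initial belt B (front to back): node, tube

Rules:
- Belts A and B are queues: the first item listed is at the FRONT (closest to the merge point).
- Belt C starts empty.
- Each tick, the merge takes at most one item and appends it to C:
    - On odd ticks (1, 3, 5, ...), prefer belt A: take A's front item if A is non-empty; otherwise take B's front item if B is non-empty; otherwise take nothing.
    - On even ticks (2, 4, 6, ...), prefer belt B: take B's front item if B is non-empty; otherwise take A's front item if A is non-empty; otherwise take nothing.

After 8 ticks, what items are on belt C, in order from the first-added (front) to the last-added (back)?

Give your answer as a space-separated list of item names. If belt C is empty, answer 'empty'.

Answer: reel node flask tube drum spool

Derivation:
Tick 1: prefer A, take reel from A; A=[flask,drum,spool] B=[node,tube] C=[reel]
Tick 2: prefer B, take node from B; A=[flask,drum,spool] B=[tube] C=[reel,node]
Tick 3: prefer A, take flask from A; A=[drum,spool] B=[tube] C=[reel,node,flask]
Tick 4: prefer B, take tube from B; A=[drum,spool] B=[-] C=[reel,node,flask,tube]
Tick 5: prefer A, take drum from A; A=[spool] B=[-] C=[reel,node,flask,tube,drum]
Tick 6: prefer B, take spool from A; A=[-] B=[-] C=[reel,node,flask,tube,drum,spool]
Tick 7: prefer A, both empty, nothing taken; A=[-] B=[-] C=[reel,node,flask,tube,drum,spool]
Tick 8: prefer B, both empty, nothing taken; A=[-] B=[-] C=[reel,node,flask,tube,drum,spool]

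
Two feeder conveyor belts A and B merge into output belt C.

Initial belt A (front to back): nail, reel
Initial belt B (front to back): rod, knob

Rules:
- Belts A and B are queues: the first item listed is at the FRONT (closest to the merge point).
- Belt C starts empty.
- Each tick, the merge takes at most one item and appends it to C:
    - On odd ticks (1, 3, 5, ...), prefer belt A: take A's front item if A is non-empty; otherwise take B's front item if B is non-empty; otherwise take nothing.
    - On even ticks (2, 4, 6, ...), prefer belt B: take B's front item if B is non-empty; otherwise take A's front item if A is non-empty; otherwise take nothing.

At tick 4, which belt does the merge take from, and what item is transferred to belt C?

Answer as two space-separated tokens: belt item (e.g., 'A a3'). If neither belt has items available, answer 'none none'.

Tick 1: prefer A, take nail from A; A=[reel] B=[rod,knob] C=[nail]
Tick 2: prefer B, take rod from B; A=[reel] B=[knob] C=[nail,rod]
Tick 3: prefer A, take reel from A; A=[-] B=[knob] C=[nail,rod,reel]
Tick 4: prefer B, take knob from B; A=[-] B=[-] C=[nail,rod,reel,knob]

Answer: B knob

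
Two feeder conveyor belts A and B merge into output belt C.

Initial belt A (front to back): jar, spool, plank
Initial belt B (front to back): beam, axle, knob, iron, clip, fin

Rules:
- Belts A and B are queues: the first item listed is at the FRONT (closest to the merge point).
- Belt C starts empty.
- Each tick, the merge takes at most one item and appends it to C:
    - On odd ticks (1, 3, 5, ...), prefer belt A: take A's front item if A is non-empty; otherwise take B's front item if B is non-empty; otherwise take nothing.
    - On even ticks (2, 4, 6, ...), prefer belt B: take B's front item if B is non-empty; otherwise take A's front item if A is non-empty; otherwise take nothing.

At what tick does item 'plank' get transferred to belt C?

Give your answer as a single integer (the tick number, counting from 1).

Tick 1: prefer A, take jar from A; A=[spool,plank] B=[beam,axle,knob,iron,clip,fin] C=[jar]
Tick 2: prefer B, take beam from B; A=[spool,plank] B=[axle,knob,iron,clip,fin] C=[jar,beam]
Tick 3: prefer A, take spool from A; A=[plank] B=[axle,knob,iron,clip,fin] C=[jar,beam,spool]
Tick 4: prefer B, take axle from B; A=[plank] B=[knob,iron,clip,fin] C=[jar,beam,spool,axle]
Tick 5: prefer A, take plank from A; A=[-] B=[knob,iron,clip,fin] C=[jar,beam,spool,axle,plank]

Answer: 5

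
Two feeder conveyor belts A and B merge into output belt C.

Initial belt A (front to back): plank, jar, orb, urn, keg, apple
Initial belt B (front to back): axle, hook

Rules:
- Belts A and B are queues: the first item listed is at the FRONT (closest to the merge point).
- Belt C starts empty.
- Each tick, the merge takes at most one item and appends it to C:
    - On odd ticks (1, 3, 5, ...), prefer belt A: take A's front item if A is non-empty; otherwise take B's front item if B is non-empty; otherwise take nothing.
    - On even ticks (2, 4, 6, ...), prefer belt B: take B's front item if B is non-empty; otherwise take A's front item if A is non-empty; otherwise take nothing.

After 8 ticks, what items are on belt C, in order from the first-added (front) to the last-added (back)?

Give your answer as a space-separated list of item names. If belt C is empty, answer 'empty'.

Answer: plank axle jar hook orb urn keg apple

Derivation:
Tick 1: prefer A, take plank from A; A=[jar,orb,urn,keg,apple] B=[axle,hook] C=[plank]
Tick 2: prefer B, take axle from B; A=[jar,orb,urn,keg,apple] B=[hook] C=[plank,axle]
Tick 3: prefer A, take jar from A; A=[orb,urn,keg,apple] B=[hook] C=[plank,axle,jar]
Tick 4: prefer B, take hook from B; A=[orb,urn,keg,apple] B=[-] C=[plank,axle,jar,hook]
Tick 5: prefer A, take orb from A; A=[urn,keg,apple] B=[-] C=[plank,axle,jar,hook,orb]
Tick 6: prefer B, take urn from A; A=[keg,apple] B=[-] C=[plank,axle,jar,hook,orb,urn]
Tick 7: prefer A, take keg from A; A=[apple] B=[-] C=[plank,axle,jar,hook,orb,urn,keg]
Tick 8: prefer B, take apple from A; A=[-] B=[-] C=[plank,axle,jar,hook,orb,urn,keg,apple]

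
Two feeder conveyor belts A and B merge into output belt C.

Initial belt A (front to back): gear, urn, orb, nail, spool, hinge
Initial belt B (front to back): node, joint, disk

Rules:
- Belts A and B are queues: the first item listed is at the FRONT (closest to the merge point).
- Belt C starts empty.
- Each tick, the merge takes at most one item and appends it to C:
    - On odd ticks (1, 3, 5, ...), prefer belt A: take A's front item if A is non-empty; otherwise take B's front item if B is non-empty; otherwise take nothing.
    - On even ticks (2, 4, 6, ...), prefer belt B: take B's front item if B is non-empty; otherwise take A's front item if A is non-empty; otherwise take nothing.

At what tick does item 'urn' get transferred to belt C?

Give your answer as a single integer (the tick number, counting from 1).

Answer: 3

Derivation:
Tick 1: prefer A, take gear from A; A=[urn,orb,nail,spool,hinge] B=[node,joint,disk] C=[gear]
Tick 2: prefer B, take node from B; A=[urn,orb,nail,spool,hinge] B=[joint,disk] C=[gear,node]
Tick 3: prefer A, take urn from A; A=[orb,nail,spool,hinge] B=[joint,disk] C=[gear,node,urn]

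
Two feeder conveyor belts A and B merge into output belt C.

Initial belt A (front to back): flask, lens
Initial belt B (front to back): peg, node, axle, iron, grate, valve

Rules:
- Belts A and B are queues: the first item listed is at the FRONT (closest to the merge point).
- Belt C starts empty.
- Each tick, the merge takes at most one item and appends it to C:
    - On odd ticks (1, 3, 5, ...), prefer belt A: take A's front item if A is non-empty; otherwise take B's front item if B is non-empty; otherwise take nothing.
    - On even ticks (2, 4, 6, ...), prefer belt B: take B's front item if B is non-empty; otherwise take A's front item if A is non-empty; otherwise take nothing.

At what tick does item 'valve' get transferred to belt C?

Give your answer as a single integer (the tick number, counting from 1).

Answer: 8

Derivation:
Tick 1: prefer A, take flask from A; A=[lens] B=[peg,node,axle,iron,grate,valve] C=[flask]
Tick 2: prefer B, take peg from B; A=[lens] B=[node,axle,iron,grate,valve] C=[flask,peg]
Tick 3: prefer A, take lens from A; A=[-] B=[node,axle,iron,grate,valve] C=[flask,peg,lens]
Tick 4: prefer B, take node from B; A=[-] B=[axle,iron,grate,valve] C=[flask,peg,lens,node]
Tick 5: prefer A, take axle from B; A=[-] B=[iron,grate,valve] C=[flask,peg,lens,node,axle]
Tick 6: prefer B, take iron from B; A=[-] B=[grate,valve] C=[flask,peg,lens,node,axle,iron]
Tick 7: prefer A, take grate from B; A=[-] B=[valve] C=[flask,peg,lens,node,axle,iron,grate]
Tick 8: prefer B, take valve from B; A=[-] B=[-] C=[flask,peg,lens,node,axle,iron,grate,valve]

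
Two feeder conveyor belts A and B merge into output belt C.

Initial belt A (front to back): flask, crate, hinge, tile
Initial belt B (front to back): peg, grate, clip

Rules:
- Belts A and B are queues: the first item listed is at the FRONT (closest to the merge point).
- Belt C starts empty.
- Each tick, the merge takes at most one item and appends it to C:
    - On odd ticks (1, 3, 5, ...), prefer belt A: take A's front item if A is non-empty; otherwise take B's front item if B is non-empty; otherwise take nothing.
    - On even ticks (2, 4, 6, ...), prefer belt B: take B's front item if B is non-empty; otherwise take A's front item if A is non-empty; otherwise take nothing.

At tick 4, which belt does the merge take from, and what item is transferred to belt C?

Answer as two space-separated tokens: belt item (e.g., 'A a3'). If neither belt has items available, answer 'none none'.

Answer: B grate

Derivation:
Tick 1: prefer A, take flask from A; A=[crate,hinge,tile] B=[peg,grate,clip] C=[flask]
Tick 2: prefer B, take peg from B; A=[crate,hinge,tile] B=[grate,clip] C=[flask,peg]
Tick 3: prefer A, take crate from A; A=[hinge,tile] B=[grate,clip] C=[flask,peg,crate]
Tick 4: prefer B, take grate from B; A=[hinge,tile] B=[clip] C=[flask,peg,crate,grate]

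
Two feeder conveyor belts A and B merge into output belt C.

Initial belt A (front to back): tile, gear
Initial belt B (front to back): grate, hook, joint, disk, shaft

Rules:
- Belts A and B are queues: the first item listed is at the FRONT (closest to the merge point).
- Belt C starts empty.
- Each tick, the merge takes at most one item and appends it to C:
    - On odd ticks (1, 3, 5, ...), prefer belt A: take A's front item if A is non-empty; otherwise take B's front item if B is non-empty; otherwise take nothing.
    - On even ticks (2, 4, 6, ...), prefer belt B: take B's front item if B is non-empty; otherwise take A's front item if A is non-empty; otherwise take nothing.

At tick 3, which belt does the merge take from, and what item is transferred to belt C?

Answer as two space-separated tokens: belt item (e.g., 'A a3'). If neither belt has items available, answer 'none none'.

Tick 1: prefer A, take tile from A; A=[gear] B=[grate,hook,joint,disk,shaft] C=[tile]
Tick 2: prefer B, take grate from B; A=[gear] B=[hook,joint,disk,shaft] C=[tile,grate]
Tick 3: prefer A, take gear from A; A=[-] B=[hook,joint,disk,shaft] C=[tile,grate,gear]

Answer: A gear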